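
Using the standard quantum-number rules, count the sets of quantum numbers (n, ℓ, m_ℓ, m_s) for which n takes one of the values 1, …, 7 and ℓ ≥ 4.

Go shell by shell, enumerating (ℓ, m_ℓ) with ℓ ≥ 4:
n=5 → 9; n=6 → 20; n=7 → 33.
Orbitals: 9 + 20 + 33 = 62. Including both spin states (m_s = ±1/2) gives 2 × 62 = 124 states.

124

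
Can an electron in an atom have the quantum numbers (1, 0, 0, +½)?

Allowed

n = 1 is a positive integer. l = 0 satisfies 0 ≤ l ≤ n−1 = 0. m_l = 0 lies in the range −l … +l (here 0). m_s = +1/2 is one of ±1/2.
All four constraints are satisfied.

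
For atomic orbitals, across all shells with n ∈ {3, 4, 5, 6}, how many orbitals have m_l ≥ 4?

For each n in the range, tally the orbitals obeying m_l ≥ 4:
n=5 → 1; n=6 → 3.
Total orbitals: 1 + 3 = 4.

4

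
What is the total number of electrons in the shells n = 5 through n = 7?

Shell n has n² orbitals: 5²=25 + 6²=36 + 7²=49 = 110 orbitals.
Two spin states per orbital: 2 × 110 = 220 electrons.

220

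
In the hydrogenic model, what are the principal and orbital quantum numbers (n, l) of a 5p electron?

The leading integer gives n = 5; the letter 'p' means l = 1.

n = 5, l = 1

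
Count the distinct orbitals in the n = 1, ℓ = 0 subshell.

A subshell has 2ℓ+1 orbitals; with ℓ = 0, that's 1.

1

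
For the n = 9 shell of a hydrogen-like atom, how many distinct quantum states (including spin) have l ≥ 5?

Orbitals with l ≥ 5, by l: l=5 → 11; l=6 → 13; l=7 → 15; l=8 → 17.
Orbitals: 11 + 13 + 15 + 17 = 56. Each orbital carries two spin states, so 56 × 2 = 112 states.

112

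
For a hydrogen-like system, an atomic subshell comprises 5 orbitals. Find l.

2l+1 = 5 gives l = 2.

l = 2 (d)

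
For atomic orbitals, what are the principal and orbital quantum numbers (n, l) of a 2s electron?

n = 2, l = 0

The leading integer gives n = 2; the letter 's' means l = 0.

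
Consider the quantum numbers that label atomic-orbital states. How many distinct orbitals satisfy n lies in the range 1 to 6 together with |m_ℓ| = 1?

Count contributing orbitals for each principal shell:
n=2 → 2; n=3 → 4; n=4 → 6; n=5 → 8; n=6 → 10.
Total orbitals: 2 + 4 + 6 + 8 + 10 = 30.

30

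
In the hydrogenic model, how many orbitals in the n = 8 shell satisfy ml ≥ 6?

Go through l = 0, …, 7 (the values permitted for n = 8).
The (l, ml) pairs meeting ml ≥ 6 give: l=6 → 1; l=7 → 2.
Total orbitals: 1 + 2 = 3.

3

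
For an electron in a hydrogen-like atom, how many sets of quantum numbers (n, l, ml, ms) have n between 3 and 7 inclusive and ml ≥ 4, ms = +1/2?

Work shell by shell — for each n, count the (l, ml) pairs that satisfy ml ≥ 4:
n=5 → 1; n=6 → 3; n=7 → 6.
Orbitals: 1 + 3 + 6 = 10. With ms fixed to +1/2 there is one state per orbital, so 10 states.

10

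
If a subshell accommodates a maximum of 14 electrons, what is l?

l = 3

2(2l+1) = 14 ⇒ 2l+1 = 7 ⇒ l = 3.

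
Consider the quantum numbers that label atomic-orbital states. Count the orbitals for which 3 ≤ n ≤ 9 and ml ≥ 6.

10

Per-shell orbital counts meeting the constraint:
n=7 → 1; n=8 → 3; n=9 → 6.
Total orbitals: 1 + 3 + 6 = 10.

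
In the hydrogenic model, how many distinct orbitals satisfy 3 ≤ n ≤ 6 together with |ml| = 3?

Count contributing orbitals for each principal shell:
n=4 → 2; n=5 → 4; n=6 → 6.
Total orbitals: 2 + 4 + 6 = 12.

12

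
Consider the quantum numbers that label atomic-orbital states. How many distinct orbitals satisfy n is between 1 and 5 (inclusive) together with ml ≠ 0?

40

Go shell by shell, enumerating (l, ml) with ml ≠ 0:
n=2 → 2; n=3 → 6; n=4 → 12; n=5 → 20.
Total orbitals: 2 + 6 + 12 + 20 = 40.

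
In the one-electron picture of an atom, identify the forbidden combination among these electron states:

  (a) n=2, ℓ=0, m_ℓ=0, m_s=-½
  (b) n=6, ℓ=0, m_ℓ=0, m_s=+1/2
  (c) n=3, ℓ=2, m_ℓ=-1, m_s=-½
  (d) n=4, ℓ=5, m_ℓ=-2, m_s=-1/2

(d)

(d) has ℓ = 5 ≥ n = 4, violating 0 ≤ ℓ ≤ n−1.
The remaining sets (a), (b), (c) satisfy all four rules.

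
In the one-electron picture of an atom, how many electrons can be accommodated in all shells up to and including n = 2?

10

Total orbitals = 1² + 2² = 5. Doubling for spin gives 10 electrons.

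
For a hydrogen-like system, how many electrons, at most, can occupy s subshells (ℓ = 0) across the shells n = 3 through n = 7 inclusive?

10

An s subshell (ℓ = 0) exists for every n ≥ 1, so shells n = 3, 4, 5, 6, 7 each contribute one — 5 subshells.
Since each s subshell holds 2(2·0+1) = 2 electrons, the total is 5 × 2 = 10.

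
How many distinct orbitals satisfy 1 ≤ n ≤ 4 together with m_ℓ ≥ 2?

4

For each n in the range, tally the orbitals obeying m_ℓ ≥ 2:
n=3 → 1; n=4 → 3.
Total orbitals: 1 + 3 = 4.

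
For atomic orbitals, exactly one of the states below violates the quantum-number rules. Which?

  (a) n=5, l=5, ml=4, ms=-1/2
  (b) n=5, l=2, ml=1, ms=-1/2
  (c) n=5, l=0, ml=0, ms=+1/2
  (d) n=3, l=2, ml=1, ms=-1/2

(a) has l = 5 ≥ n = 5, violating 0 ≤ l ≤ n−1.
The remaining sets (b), (c), (d) satisfy all four rules.

(a)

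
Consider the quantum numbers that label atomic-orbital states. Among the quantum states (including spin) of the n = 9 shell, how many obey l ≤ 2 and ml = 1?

4

The n = 9 shell has l = 0 through 8; check each.
Per l-value: l=1 → 1; l=2 → 1.
Orbitals: 1 + 1 = 2. Each orbital carries two spin states, so 2 × 2 = 4 states.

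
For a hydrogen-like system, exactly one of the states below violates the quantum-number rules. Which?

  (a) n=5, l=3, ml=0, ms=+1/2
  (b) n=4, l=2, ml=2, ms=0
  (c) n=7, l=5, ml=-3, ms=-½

(b) has ms = 0, but an electron's spin must be ±1/2.
The remaining sets (a), (c) satisfy all four rules.

(b)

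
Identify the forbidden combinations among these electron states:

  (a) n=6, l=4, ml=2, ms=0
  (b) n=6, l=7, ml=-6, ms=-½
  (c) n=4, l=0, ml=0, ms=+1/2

(a) has ms = 0, but an electron's spin must be ±1/2.
(b) has l = 7 ≥ n = 6, violating 0 ≤ l ≤ n−1.
The remaining set (c) satisfies all four rules.

(a) and (b)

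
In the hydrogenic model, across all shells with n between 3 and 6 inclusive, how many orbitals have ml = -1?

14

Go shell by shell, enumerating (l, ml) with ml = -1:
n=3 → 2; n=4 → 3; n=5 → 4; n=6 → 5.
Total orbitals: 2 + 3 + 4 + 5 = 14.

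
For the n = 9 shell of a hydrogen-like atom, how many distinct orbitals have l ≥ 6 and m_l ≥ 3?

Go through l = 0, …, 8 (the values permitted for n = 9).
The (l, m_l) pairs meeting l ≥ 6 and m_l ≥ 3 give: l=6 → 4; l=7 → 5; l=8 → 6.
Total orbitals: 4 + 5 + 6 = 15.

15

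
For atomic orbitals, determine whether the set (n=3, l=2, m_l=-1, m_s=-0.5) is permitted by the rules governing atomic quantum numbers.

Valid

n = 3 is a positive integer. l = 2 satisfies 0 ≤ l ≤ n−1 = 2. m_l = -1 lies in the range −l … +l (here −2 … 2). m_s = -1/2 is one of ±1/2.
All four constraints are satisfied.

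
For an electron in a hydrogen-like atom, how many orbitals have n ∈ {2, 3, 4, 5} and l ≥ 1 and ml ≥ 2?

10

Treat each shell separately and count matching orbitals:
n=3 → 1; n=4 → 3; n=5 → 6.
Total orbitals: 1 + 3 + 6 = 10.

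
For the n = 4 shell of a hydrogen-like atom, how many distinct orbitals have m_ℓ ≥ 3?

With n = 4 the allowed ℓ are 0, 1, …, 3.
Per ℓ-value: ℓ=3 → 1.
Total orbitals: 1.

1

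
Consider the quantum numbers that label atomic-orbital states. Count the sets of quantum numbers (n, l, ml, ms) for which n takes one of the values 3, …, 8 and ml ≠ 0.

Treat each shell separately and count matching orbitals:
n=3 → 6; n=4 → 12; n=5 → 20; n=6 → 30; n=7 → 42; n=8 → 56.
Orbitals: 6 + 12 + 20 + 30 + 42 + 56 = 166. Including both spin states (ms = ±1/2) gives 2 × 166 = 332 states.

332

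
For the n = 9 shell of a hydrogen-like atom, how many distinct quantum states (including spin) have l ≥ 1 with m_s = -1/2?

80

The (l, m_l) pairs meeting l ≥ 1 give: l=1 → 3; l=2 → 5; l=3 → 7; l=4 → 9; l=5 → 11; l=6 → 13; l=7 → 15; l=8 → 17.
Orbitals: 3 + 5 + 7 + 9 + 11 + 13 + 15 + 17 = 80. With m_s fixed to a single value there is one state per orbital, giving 80 states.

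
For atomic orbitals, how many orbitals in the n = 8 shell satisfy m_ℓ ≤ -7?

1

The n = 8 shell has ℓ = 0 through 7; check each.
The (ℓ, m_ℓ) pairs meeting m_ℓ ≤ -7 give: ℓ=7 → 1.
Total orbitals: 1.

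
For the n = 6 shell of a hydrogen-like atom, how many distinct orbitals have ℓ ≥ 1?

The (ℓ, m_ℓ) pairs meeting ℓ ≥ 1 give: ℓ=1 → 3; ℓ=2 → 5; ℓ=3 → 7; ℓ=4 → 9; ℓ=5 → 11.
Total orbitals: 3 + 5 + 7 + 9 + 11 = 35.

35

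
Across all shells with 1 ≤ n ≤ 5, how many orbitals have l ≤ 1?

Work shell by shell — for each n, count the (l, ml) pairs that satisfy l ≤ 1:
n=1 → 1; n=2 → 4; n=3 → 4; n=4 → 4; n=5 → 4.
Total orbitals: 1 + 4 + 4 + 4 + 4 = 17.

17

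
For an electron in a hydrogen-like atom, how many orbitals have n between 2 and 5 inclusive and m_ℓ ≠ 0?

40

Work shell by shell — for each n, count the (ℓ, m_ℓ) pairs that satisfy m_ℓ ≠ 0:
n=2 → 2; n=3 → 6; n=4 → 12; n=5 → 20.
Total orbitals: 2 + 6 + 12 + 20 = 40.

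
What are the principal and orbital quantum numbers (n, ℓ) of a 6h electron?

n = 6, ℓ = 5

The leading integer gives n = 6; the letter 'h' means ℓ = 5.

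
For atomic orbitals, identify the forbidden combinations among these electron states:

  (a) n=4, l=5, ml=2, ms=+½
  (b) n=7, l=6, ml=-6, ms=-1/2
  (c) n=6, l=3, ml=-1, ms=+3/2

(a) has l = 5 ≥ n = 4, violating 0 ≤ l ≤ n−1.
(c) has ms = +3/2, but an electron's spin must be ±1/2.
The remaining set (b) satisfies all four rules.

(a) and (c)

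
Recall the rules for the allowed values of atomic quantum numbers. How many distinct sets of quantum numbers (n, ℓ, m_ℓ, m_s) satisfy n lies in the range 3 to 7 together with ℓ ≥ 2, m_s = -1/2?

For each n in the range, tally the orbitals obeying ℓ ≥ 2:
n=3 → 5; n=4 → 12; n=5 → 21; n=6 → 32; n=7 → 45.
Orbitals: 5 + 12 + 21 + 32 + 45 = 115. With m_s fixed to -1/2 there is one state per orbital, so 115 states.

115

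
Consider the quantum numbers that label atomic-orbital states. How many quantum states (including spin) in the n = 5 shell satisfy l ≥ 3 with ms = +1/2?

16

With n = 5 the allowed l are 0, 1, …, 4.
The (l, ml) pairs meeting l ≥ 3 give: l=3 → 7; l=4 → 9.
Orbitals: 7 + 9 = 16. With ms fixed to a single value there is one state per orbital, giving 16 states.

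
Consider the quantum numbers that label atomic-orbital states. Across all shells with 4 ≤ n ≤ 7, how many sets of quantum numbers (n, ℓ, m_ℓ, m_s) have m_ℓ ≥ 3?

40

For each n in the range, tally the orbitals obeying m_ℓ ≥ 3:
n=4 → 1; n=5 → 3; n=6 → 6; n=7 → 10.
Orbitals: 1 + 3 + 6 + 10 = 20. Including both spin states (m_s = ±1/2) gives 2 × 20 = 40 states.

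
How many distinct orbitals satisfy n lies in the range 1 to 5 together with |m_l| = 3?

Treat each shell separately and count matching orbitals:
n=4 → 2; n=5 → 4.
Total orbitals: 2 + 4 = 6.

6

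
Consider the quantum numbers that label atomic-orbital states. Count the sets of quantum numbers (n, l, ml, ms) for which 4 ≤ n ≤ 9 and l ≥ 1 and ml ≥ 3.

Per-shell orbital counts meeting the constraint:
n=4 → 1; n=5 → 3; n=6 → 6; n=7 → 10; n=8 → 15; n=9 → 21.
Orbitals: 1 + 3 + 6 + 10 + 15 + 21 = 56. Including both spin states (ms = ±1/2) gives 2 × 56 = 112 states.

112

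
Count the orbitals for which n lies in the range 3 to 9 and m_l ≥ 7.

4

Per-shell orbital counts meeting the constraint:
n=8 → 1; n=9 → 3.
Total orbitals: 1 + 3 = 4.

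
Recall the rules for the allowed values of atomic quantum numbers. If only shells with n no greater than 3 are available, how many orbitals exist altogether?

Total orbitals = 1² + 2² + 3² = 14.

14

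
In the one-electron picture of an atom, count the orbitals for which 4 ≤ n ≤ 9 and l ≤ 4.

For each n in the range, tally the orbitals obeying l ≤ 4:
n=4 → 16; n=5 → 25; n=6 → 25; n=7 → 25; n=8 → 25; n=9 → 25.
Total orbitals: 16 + 25 + 25 + 25 + 25 + 25 = 141.

141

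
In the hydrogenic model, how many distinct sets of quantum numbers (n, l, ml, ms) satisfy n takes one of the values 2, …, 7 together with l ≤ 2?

98

Per-shell orbital counts meeting the constraint:
n=2 → 4; n=3 → 9; n=4 → 9; n=5 → 9; n=6 → 9; n=7 → 9.
Orbitals: 4 + 9 + 9 + 9 + 9 + 9 = 49. Including both spin states (ms = ±1/2) gives 2 × 49 = 98 states.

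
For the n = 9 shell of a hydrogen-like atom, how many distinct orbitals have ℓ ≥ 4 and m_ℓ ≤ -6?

6

Contributions: ℓ=6 → 1; ℓ=7 → 2; ℓ=8 → 3.
Total orbitals: 1 + 2 + 3 = 6.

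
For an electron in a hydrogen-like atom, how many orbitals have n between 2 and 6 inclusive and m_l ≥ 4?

Work shell by shell — for each n, count the (l, m_l) pairs that satisfy m_l ≥ 4:
n=5 → 1; n=6 → 3.
Total orbitals: 1 + 3 = 4.

4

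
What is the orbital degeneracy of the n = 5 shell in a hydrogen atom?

25

The n = 5 shell contains n² = 5² = 25 orbitals.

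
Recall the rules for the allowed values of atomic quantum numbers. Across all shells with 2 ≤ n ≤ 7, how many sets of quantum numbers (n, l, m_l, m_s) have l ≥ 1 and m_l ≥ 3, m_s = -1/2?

Count contributing orbitals for each principal shell:
n=4 → 1; n=5 → 3; n=6 → 6; n=7 → 10.
Orbitals: 1 + 3 + 6 + 10 = 20. With m_s fixed to -1/2 there is one state per orbital, so 20 states.

20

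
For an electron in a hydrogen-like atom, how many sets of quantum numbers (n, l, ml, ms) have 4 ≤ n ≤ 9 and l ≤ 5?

370

Treat each shell separately and count matching orbitals:
n=4 → 16; n=5 → 25; n=6 → 36; n=7 → 36; n=8 → 36; n=9 → 36.
Orbitals: 16 + 25 + 36 + 36 + 36 + 36 = 185. Including both spin states (ms = ±1/2) gives 2 × 185 = 370 states.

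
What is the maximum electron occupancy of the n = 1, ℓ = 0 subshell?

A subshell with ℓ = 0 has 2ℓ+1 = 1 orbital, each holding 2 electrons (spin ±1/2), so 1 × 2 = 2.

2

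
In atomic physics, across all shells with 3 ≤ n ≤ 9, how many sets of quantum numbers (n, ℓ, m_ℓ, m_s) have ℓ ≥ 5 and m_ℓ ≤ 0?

Per-shell orbital counts meeting the constraint:
n=6 → 6; n=7 → 13; n=8 → 21; n=9 → 30.
Orbitals: 6 + 13 + 21 + 30 = 70. Including both spin states (m_s = ±1/2) gives 2 × 70 = 140 states.

140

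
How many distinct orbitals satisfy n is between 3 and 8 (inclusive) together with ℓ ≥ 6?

Work shell by shell — for each n, count the (ℓ, m_ℓ) pairs that satisfy ℓ ≥ 6:
n=7 → 13; n=8 → 28.
Total orbitals: 13 + 28 = 41.

41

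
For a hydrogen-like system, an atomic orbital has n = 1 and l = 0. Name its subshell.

1s

l = 0 corresponds to the letter 's', so the subshell is 1s.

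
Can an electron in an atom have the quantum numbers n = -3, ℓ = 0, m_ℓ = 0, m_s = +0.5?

The principal quantum number must be a positive integer (n ≥ 1), but here n = -3.

No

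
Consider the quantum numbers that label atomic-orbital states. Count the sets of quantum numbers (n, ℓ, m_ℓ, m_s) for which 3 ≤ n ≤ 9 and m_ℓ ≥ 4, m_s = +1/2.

35

Work shell by shell — for each n, count the (ℓ, m_ℓ) pairs that satisfy m_ℓ ≥ 4:
n=5 → 1; n=6 → 3; n=7 → 6; n=8 → 10; n=9 → 15.
Orbitals: 1 + 3 + 6 + 10 + 15 = 35. With m_s fixed to +1/2 there is one state per orbital, so 35 states.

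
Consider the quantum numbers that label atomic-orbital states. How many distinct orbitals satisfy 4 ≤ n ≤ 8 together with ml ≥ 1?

For each n in the range, tally the orbitals obeying ml ≥ 1:
n=4 → 6; n=5 → 10; n=6 → 15; n=7 → 21; n=8 → 28.
Total orbitals: 6 + 10 + 15 + 21 + 28 = 80.

80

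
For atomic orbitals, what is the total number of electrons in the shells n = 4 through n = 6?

Shell n has n² orbitals: 4²=16 + 5²=25 + 6²=36 = 77 orbitals.
Two spin states per orbital: 2 × 77 = 154 electrons.

154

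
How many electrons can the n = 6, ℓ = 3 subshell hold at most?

A subshell with ℓ = 3 has 2ℓ+1 = 7 orbitals, each holding 2 electrons (spin ±1/2), so 7 × 2 = 14.

14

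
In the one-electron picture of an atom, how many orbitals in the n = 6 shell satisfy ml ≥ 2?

10

For n = 6, l ranges over 0 … 5.
Contributions: l=2 → 1; l=3 → 2; l=4 → 3; l=5 → 4.
Total orbitals: 1 + 2 + 3 + 4 = 10.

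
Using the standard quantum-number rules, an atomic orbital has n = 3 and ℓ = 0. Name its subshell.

ℓ = 0 corresponds to the letter 's', so the subshell is 3s.

3s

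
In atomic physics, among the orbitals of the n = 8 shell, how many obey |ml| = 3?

The (l, ml) pairs meeting |ml| = 3 give: l=3 → 2; l=4 → 2; l=5 → 2; l=6 → 2; l=7 → 2.
Total orbitals: 2 + 2 + 2 + 2 + 2 = 10.

10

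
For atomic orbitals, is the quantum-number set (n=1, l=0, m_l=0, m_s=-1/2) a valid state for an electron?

n = 1 is a positive integer. l = 0 satisfies 0 ≤ l ≤ n−1 = 0. m_l = 0 lies in the range −l … +l (here 0). m_s = -1/2 is one of ±1/2.
All four constraints are satisfied.

Yes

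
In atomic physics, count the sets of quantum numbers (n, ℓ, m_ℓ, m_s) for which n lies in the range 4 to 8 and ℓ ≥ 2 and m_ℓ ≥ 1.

150

Treat each shell separately and count matching orbitals:
n=4 → 5; n=5 → 9; n=6 → 14; n=7 → 20; n=8 → 27.
Orbitals: 5 + 9 + 14 + 20 + 27 = 75. Including both spin states (m_s = ±1/2) gives 2 × 75 = 150 states.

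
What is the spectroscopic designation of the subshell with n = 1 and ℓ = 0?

1s

ℓ = 0 corresponds to the letter 's', so the subshell is 1s.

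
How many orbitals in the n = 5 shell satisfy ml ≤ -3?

The n = 5 shell has l = 0 through 4; check each.
Per l-value: l=3 → 1; l=4 → 2.
Total orbitals: 1 + 2 = 3.

3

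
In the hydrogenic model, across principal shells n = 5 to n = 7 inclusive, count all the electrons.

Shell n has n² orbitals: 5²=25 + 6²=36 + 7²=49 = 110 orbitals.
Two spin states per orbital: 2 × 110 = 220 electrons.

220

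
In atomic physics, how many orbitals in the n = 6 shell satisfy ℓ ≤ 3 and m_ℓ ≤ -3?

1

For n = 6, ℓ ranges over 0 … 5.
The (ℓ, m_ℓ) pairs meeting ℓ ≤ 3 and m_ℓ ≤ -3 give: ℓ=3 → 1.
Total orbitals: 1.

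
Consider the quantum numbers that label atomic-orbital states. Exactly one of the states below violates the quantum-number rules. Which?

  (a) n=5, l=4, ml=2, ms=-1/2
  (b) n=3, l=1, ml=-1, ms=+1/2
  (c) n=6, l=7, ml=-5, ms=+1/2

(c) has l = 7 ≥ n = 6, violating 0 ≤ l ≤ n−1.
The remaining sets (a), (b) satisfy all four rules.

(c)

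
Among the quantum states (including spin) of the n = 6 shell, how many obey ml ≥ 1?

30

With n = 6 the allowed l are 0, 1, …, 5.
Contributions: l=1 → 1; l=2 → 2; l=3 → 3; l=4 → 4; l=5 → 5.
Orbitals: 1 + 2 + 3 + 4 + 5 = 15. Each orbital carries two spin states, so 15 × 2 = 30 states.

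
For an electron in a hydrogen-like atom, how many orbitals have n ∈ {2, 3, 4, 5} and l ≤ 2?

Treat each shell separately and count matching orbitals:
n=2 → 4; n=3 → 9; n=4 → 9; n=5 → 9.
Total orbitals: 4 + 9 + 9 + 9 = 31.

31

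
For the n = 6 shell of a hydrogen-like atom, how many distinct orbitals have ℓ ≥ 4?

20

Orbitals with ℓ ≥ 4, by ℓ: ℓ=4 → 9; ℓ=5 → 11.
Total orbitals: 9 + 11 = 20.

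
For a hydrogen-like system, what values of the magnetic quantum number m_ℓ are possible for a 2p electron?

-1, 0, 1

The 2p subshell has ℓ = 1, and m_ℓ takes every integer from −ℓ to +ℓ. With ℓ = 1 that gives the 3 values -1, 0, 1.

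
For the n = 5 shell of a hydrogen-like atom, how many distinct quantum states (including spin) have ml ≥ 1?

With n = 5 the allowed l are 0, 1, …, 4.
Contributions: l=1 → 1; l=2 → 2; l=3 → 3; l=4 → 4.
Orbitals: 1 + 2 + 3 + 4 = 10. Each orbital carries two spin states, so 10 × 2 = 20 states.

20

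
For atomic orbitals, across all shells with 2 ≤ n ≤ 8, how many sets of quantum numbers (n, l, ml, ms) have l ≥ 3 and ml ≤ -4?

40

Treat each shell separately and count matching orbitals:
n=5 → 1; n=6 → 3; n=7 → 6; n=8 → 10.
Orbitals: 1 + 3 + 6 + 10 = 20. Including both spin states (ms = ±1/2) gives 2 × 20 = 40 states.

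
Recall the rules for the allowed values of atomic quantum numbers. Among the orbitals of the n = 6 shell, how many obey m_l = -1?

5

The n = 6 shell has l = 0 through 5; check each.
Orbitals with m_l = -1, by l: l=1 → 1; l=2 → 1; l=3 → 1; l=4 → 1; l=5 → 1.
Total orbitals: 1 + 1 + 1 + 1 + 1 = 5.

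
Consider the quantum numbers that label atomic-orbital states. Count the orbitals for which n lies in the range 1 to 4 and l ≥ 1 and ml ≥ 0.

16

Per-shell orbital counts meeting the constraint:
n=2 → 2; n=3 → 5; n=4 → 9.
Total orbitals: 2 + 5 + 9 = 16.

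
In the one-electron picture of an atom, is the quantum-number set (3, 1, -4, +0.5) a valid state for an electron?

Invalid

The magnetic quantum number must satisfy −l ≤ m_l ≤ l. With l = 1, m_l can only be -1, 0, 1, so m_l = -4 is forbidden.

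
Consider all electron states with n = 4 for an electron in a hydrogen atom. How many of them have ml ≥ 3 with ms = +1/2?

1

For n = 4, l ranges over 0 … 3.
Orbitals with ml ≥ 3, by l: l=3 → 1.
Orbitals: 1. With ms fixed to a single value there is one state per orbital, giving 1 state.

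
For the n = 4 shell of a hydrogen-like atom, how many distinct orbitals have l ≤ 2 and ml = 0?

Per l-value: l=0 → 1; l=1 → 1; l=2 → 1.
Total orbitals: 1 + 1 + 1 = 3.

3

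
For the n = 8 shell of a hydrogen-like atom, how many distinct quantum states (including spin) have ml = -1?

Go through l = 0, …, 7 (the values permitted for n = 8).
Per l-value: l=1 → 1; l=2 → 1; l=3 → 1; l=4 → 1; l=5 → 1; l=6 → 1; l=7 → 1.
Orbitals: 1 + 1 + 1 + 1 + 1 + 1 + 1 = 7. Each orbital carries two spin states, so 7 × 2 = 14 states.

14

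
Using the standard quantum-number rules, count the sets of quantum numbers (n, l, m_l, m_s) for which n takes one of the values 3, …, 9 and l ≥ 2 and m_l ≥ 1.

Work shell by shell — for each n, count the (l, m_l) pairs that satisfy l ≥ 2 and m_l ≥ 1:
n=3 → 2; n=4 → 5; n=5 → 9; n=6 → 14; n=7 → 20; n=8 → 27; n=9 → 35.
Orbitals: 2 + 5 + 9 + 14 + 20 + 27 + 35 = 112. Including both spin states (m_s = ±1/2) gives 2 × 112 = 224 states.

224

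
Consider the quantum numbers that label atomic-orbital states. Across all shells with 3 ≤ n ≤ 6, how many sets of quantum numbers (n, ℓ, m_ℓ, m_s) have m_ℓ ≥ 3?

20

Go shell by shell, enumerating (ℓ, m_ℓ) with m_ℓ ≥ 3:
n=4 → 1; n=5 → 3; n=6 → 6.
Orbitals: 1 + 3 + 6 = 10. Including both spin states (m_s = ±1/2) gives 2 × 10 = 20 states.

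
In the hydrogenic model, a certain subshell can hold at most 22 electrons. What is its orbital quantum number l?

l = 5 (h)

2(2l+1) = 22 ⇒ 2l+1 = 11 ⇒ l = 5.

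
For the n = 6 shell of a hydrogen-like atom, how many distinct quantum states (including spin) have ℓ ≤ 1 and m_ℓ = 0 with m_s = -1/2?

2

Contributions: ℓ=0 → 1; ℓ=1 → 1.
Orbitals: 1 + 1 = 2. With m_s fixed to a single value there is one state per orbital, giving 2 states.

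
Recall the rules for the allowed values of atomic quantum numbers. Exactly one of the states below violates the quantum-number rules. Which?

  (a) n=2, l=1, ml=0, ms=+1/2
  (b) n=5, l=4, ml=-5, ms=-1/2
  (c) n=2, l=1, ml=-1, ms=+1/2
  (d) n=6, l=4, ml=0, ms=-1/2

(b)

(b) has |ml| = 5 > l = 4, violating −l ≤ ml ≤ l.
The remaining sets (a), (c), (d) satisfy all four rules.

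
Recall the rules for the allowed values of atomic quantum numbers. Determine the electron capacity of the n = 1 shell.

A shell holds 2n² electrons: 2 × 1² = 2 × 1 = 2.

2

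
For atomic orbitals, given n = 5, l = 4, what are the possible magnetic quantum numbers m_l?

m_l takes every integer from −l to +l. With l = 4 that gives the 9 values -4, -3, -2, -1, 0, 1, 2, 3, 4.

-4, -3, -2, -1, 0, 1, 2, 3, 4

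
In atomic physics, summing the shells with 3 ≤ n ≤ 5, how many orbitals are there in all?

Shell n has n² orbitals: 3²=9 + 4²=16 + 5²=25 = 50 orbitals.

50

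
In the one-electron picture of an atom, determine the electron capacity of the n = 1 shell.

A shell holds 2n² electrons: 2 × 1² = 2 × 1 = 2.

2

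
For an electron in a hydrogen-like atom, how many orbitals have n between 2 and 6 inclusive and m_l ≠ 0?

70

Go shell by shell, enumerating (l, m_l) with m_l ≠ 0:
n=2 → 2; n=3 → 6; n=4 → 12; n=5 → 20; n=6 → 30.
Total orbitals: 2 + 6 + 12 + 20 + 30 = 70.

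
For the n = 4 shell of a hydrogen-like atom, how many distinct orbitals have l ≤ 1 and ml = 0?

For n = 4, l ranges over 0 … 3.
The (l, ml) pairs meeting l ≤ 1 and ml = 0 give: l=0 → 1; l=1 → 1.
Total orbitals: 1 + 1 = 2.

2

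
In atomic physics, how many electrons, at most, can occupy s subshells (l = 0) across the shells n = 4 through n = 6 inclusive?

6

An s subshell (l = 0) exists for every n ≥ 1, so shells n = 4, 5, 6 each contribute one — 3 subshells.
Since each s subshell holds 2(2·0+1) = 2 electrons, the total is 3 × 2 = 6.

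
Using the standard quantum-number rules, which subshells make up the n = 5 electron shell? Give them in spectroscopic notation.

For n = 5, l runs from 0 to 4. In spectroscopic notation l = 0,1,2,… ↔ s,p,d,f,g,h,i, so the subshells are 5s, 5p, 5d, 5f, 5g.

5s, 5p, 5d, 5f, 5g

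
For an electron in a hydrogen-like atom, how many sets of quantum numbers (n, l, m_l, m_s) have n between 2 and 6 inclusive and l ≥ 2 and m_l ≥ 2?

40

For each n in the range, tally the orbitals obeying l ≥ 2 and m_l ≥ 2:
n=3 → 1; n=4 → 3; n=5 → 6; n=6 → 10.
Orbitals: 1 + 3 + 6 + 10 = 20. Including both spin states (m_s = ±1/2) gives 2 × 20 = 40 states.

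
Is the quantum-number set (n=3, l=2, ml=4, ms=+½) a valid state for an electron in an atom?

No

The magnetic quantum number must satisfy −l ≤ ml ≤ l. With l = 2, ml can only be -2, -1, 0, 1, 2, so ml = 4 is forbidden.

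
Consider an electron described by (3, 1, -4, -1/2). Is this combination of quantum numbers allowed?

The magnetic quantum number must satisfy −l ≤ ml ≤ l. With l = 1, ml can only be -1, 0, 1, so ml = -4 is forbidden.

No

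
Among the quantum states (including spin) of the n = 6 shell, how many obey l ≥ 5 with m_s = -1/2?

The n = 6 shell has l = 0 through 5; check each.
Per l-value: l=5 → 11.
Orbitals: 11. With m_s fixed to a single value there is one state per orbital, giving 11 states.

11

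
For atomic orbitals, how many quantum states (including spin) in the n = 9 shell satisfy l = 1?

Contributions: l=1 → 3.
Orbitals: 3. Each orbital carries two spin states, so 3 × 2 = 6 states.

6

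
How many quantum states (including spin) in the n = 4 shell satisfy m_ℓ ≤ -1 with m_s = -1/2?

6

For n = 4, ℓ ranges over 0 … 3.
Contributions: ℓ=1 → 1; ℓ=2 → 2; ℓ=3 → 3.
Orbitals: 1 + 2 + 3 = 6. With m_s fixed to a single value there is one state per orbital, giving 6 states.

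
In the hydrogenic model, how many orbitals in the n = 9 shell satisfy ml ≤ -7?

3

With n = 9 the allowed l are 0, 1, …, 8.
Orbitals with ml ≤ -7, by l: l=7 → 1; l=8 → 2.
Total orbitals: 1 + 2 = 3.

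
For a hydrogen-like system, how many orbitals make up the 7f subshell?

7

A subshell has 2l+1 orbitals; with l = 3, that's 7.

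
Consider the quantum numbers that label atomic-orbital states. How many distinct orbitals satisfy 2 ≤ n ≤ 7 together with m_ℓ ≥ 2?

For each n in the range, tally the orbitals obeying m_ℓ ≥ 2:
n=3 → 1; n=4 → 3; n=5 → 6; n=6 → 10; n=7 → 15.
Total orbitals: 1 + 3 + 6 + 10 + 15 = 35.

35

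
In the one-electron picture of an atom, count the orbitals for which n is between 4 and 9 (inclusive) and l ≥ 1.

265

Work shell by shell — for each n, count the (l, ml) pairs that satisfy l ≥ 1:
n=4 → 15; n=5 → 24; n=6 → 35; n=7 → 48; n=8 → 63; n=9 → 80.
Total orbitals: 15 + 24 + 35 + 48 + 63 + 80 = 265.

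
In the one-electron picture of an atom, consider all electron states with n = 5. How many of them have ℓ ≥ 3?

32

The n = 5 shell has ℓ = 0 through 4; check each.
Orbitals with ℓ ≥ 3, by ℓ: ℓ=3 → 7; ℓ=4 → 9.
Orbitals: 7 + 9 = 16. Each orbital carries two spin states, so 16 × 2 = 32 states.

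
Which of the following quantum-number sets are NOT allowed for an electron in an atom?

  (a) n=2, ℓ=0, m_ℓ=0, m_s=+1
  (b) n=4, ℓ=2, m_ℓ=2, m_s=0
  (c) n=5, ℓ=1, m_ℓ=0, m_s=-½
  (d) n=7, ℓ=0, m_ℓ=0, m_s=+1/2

(a) has m_s = +1, but an electron's spin must be ±1/2.
(b) has m_s = 0, but an electron's spin must be ±1/2.
The remaining sets (c), (d) satisfy all four rules.

(a) and (b)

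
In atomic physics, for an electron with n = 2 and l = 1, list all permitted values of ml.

ml takes every integer from −l to +l. With l = 1 that gives the 3 values -1, 0, 1.

-1, 0, 1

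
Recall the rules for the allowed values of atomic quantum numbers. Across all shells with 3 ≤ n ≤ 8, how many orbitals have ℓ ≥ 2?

Go shell by shell, enumerating (ℓ, m_ℓ) with ℓ ≥ 2:
n=3 → 5; n=4 → 12; n=5 → 21; n=6 → 32; n=7 → 45; n=8 → 60.
Total orbitals: 5 + 12 + 21 + 32 + 45 + 60 = 175.

175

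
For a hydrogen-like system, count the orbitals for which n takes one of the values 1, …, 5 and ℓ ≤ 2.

32

Work shell by shell — for each n, count the (ℓ, m_ℓ) pairs that satisfy ℓ ≤ 2:
n=1 → 1; n=2 → 4; n=3 → 9; n=4 → 9; n=5 → 9.
Total orbitals: 1 + 4 + 9 + 9 + 9 = 32.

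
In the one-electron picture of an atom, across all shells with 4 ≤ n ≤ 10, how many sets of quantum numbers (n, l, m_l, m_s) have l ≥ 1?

For each n in the range, tally the orbitals obeying l ≥ 1:
n=4 → 15; n=5 → 24; n=6 → 35; n=7 → 48; n=8 → 63; n=9 → 80; n=10 → 99.
Orbitals: 15 + 24 + 35 + 48 + 63 + 80 + 99 = 364. Including both spin states (m_s = ±1/2) gives 2 × 364 = 728 states.

728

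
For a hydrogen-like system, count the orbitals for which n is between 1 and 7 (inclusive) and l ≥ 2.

115

Go shell by shell, enumerating (l, ml) with l ≥ 2:
n=3 → 5; n=4 → 12; n=5 → 21; n=6 → 32; n=7 → 45.
Total orbitals: 5 + 12 + 21 + 32 + 45 = 115.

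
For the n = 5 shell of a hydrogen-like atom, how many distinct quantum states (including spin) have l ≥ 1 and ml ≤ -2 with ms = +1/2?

With n = 5 the allowed l are 0, 1, …, 4.
Per l-value: l=2 → 1; l=3 → 2; l=4 → 3.
Orbitals: 1 + 2 + 3 = 6. With ms fixed to a single value there is one state per orbital, giving 6 states.

6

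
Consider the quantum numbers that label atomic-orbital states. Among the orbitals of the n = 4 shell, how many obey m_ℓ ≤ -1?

6

The (ℓ, m_ℓ) pairs meeting m_ℓ ≤ -1 give: ℓ=1 → 1; ℓ=2 → 2; ℓ=3 → 3.
Total orbitals: 1 + 2 + 3 = 6.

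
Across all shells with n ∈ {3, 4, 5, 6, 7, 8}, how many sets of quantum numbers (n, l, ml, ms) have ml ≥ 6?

For each n in the range, tally the orbitals obeying ml ≥ 6:
n=7 → 1; n=8 → 3.
Orbitals: 1 + 3 = 4. Including both spin states (ms = ±1/2) gives 2 × 4 = 8 states.

8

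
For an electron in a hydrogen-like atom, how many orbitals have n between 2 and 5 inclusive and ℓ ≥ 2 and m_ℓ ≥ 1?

Per-shell orbital counts meeting the constraint:
n=3 → 2; n=4 → 5; n=5 → 9.
Total orbitals: 2 + 5 + 9 = 16.

16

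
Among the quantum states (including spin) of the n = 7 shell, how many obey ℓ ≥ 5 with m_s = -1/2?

Go through ℓ = 0, …, 6 (the values permitted for n = 7).
Orbitals with ℓ ≥ 5, by ℓ: ℓ=5 → 11; ℓ=6 → 13.
Orbitals: 11 + 13 = 24. With m_s fixed to a single value there is one state per orbital, giving 24 states.

24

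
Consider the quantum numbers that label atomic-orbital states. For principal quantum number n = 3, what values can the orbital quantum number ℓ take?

ℓ is an integer with 0 ≤ ℓ ≤ n−1, so for n = 3: ℓ = 0, 1, 2.

0, 1, 2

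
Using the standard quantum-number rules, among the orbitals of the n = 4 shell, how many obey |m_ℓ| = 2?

4

For n = 4, ℓ ranges over 0 … 3.
Per ℓ-value: ℓ=2 → 2; ℓ=3 → 2.
Total orbitals: 2 + 2 = 4.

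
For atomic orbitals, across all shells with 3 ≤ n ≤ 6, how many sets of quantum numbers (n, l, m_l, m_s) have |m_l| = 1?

56

Treat each shell separately and count matching orbitals:
n=3 → 4; n=4 → 6; n=5 → 8; n=6 → 10.
Orbitals: 4 + 6 + 8 + 10 = 28. Including both spin states (m_s = ±1/2) gives 2 × 28 = 56 states.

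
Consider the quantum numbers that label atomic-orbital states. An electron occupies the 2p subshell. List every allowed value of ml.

-1, 0, 1

The 2p subshell has l = 1, and ml takes every integer from −l to +l. With l = 1 that gives the 3 values -1, 0, 1.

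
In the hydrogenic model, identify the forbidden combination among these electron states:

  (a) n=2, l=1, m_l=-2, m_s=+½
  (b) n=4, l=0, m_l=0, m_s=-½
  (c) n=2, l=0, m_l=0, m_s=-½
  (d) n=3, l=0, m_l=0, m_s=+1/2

(a) has |m_l| = 2 > l = 1, violating −l ≤ m_l ≤ l.
The remaining sets (b), (c), (d) satisfy all four rules.

(a)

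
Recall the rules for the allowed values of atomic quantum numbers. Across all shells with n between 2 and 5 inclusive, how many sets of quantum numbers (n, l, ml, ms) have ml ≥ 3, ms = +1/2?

For each n in the range, tally the orbitals obeying ml ≥ 3:
n=4 → 1; n=5 → 3.
Orbitals: 1 + 3 = 4. With ms fixed to +1/2 there is one state per orbital, so 4 states.

4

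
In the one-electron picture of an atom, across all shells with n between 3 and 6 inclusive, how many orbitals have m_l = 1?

14

Treat each shell separately and count matching orbitals:
n=3 → 2; n=4 → 3; n=5 → 4; n=6 → 5.
Total orbitals: 2 + 3 + 4 + 5 = 14.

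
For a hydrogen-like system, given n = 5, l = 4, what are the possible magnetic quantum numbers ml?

ml takes every integer from −l to +l. With l = 4 that gives the 9 values -4, -3, -2, -1, 0, 1, 2, 3, 4.

-4, -3, -2, -1, 0, 1, 2, 3, 4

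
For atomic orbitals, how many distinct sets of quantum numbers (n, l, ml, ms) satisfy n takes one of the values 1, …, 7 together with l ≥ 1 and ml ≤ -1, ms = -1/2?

Per-shell orbital counts meeting the constraint:
n=2 → 1; n=3 → 3; n=4 → 6; n=5 → 10; n=6 → 15; n=7 → 21.
Orbitals: 1 + 3 + 6 + 10 + 15 + 21 = 56. With ms fixed to -1/2 there is one state per orbital, so 56 states.

56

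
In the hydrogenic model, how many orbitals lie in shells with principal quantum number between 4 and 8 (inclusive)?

Shell n has n² orbitals: 4²=16 + 5²=25 + 6²=36 + 7²=49 + 8²=64 = 190 orbitals.

190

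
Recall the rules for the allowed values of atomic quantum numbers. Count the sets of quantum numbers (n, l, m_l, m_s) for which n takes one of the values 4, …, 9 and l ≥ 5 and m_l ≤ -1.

Go shell by shell, enumerating (l, m_l) with l ≥ 5 and m_l ≤ -1:
n=6 → 5; n=7 → 11; n=8 → 18; n=9 → 26.
Orbitals: 5 + 11 + 18 + 26 = 60. Including both spin states (m_s = ±1/2) gives 2 × 60 = 120 states.

120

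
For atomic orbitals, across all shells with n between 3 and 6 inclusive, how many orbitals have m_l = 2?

Work shell by shell — for each n, count the (l, m_l) pairs that satisfy m_l = 2:
n=3 → 1; n=4 → 2; n=5 → 3; n=6 → 4.
Total orbitals: 1 + 2 + 3 + 4 = 10.

10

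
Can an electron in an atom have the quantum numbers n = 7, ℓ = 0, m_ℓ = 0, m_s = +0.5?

Allowed

n = 7 is a positive integer. ℓ = 0 satisfies 0 ≤ ℓ ≤ n−1 = 6. m_ℓ = 0 lies in the range −ℓ … +ℓ (here 0). m_s = +1/2 is one of ±1/2.
All four constraints are satisfied.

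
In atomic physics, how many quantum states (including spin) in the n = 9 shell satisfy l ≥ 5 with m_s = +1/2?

56

For n = 9, l ranges over 0 … 8.
Per l-value: l=5 → 11; l=6 → 13; l=7 → 15; l=8 → 17.
Orbitals: 11 + 13 + 15 + 17 = 56. With m_s fixed to a single value there is one state per orbital, giving 56 states.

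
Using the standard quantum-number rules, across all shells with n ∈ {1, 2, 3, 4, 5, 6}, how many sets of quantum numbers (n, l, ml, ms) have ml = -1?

Work shell by shell — for each n, count the (l, ml) pairs that satisfy ml = -1:
n=2 → 1; n=3 → 2; n=4 → 3; n=5 → 4; n=6 → 5.
Orbitals: 1 + 2 + 3 + 4 + 5 = 15. Including both spin states (ms = ±1/2) gives 2 × 15 = 30 states.

30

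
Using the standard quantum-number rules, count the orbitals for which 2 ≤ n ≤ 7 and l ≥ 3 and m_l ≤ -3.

20

For each n in the range, tally the orbitals obeying l ≥ 3 and m_l ≤ -3:
n=4 → 1; n=5 → 3; n=6 → 6; n=7 → 10.
Total orbitals: 1 + 3 + 6 + 10 = 20.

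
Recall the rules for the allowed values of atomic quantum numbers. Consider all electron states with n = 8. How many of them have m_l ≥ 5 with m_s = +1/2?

6

Go through l = 0, …, 7 (the values permitted for n = 8).
Per l-value: l=5 → 1; l=6 → 2; l=7 → 3.
Orbitals: 1 + 2 + 3 = 6. With m_s fixed to a single value there is one state per orbital, giving 6 states.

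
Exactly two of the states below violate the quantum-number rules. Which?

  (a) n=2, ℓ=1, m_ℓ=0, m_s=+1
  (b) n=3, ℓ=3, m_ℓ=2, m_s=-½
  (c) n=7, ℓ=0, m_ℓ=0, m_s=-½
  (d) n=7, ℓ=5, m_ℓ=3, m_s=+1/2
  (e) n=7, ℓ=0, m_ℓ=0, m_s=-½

(a) and (b)

(a) has m_s = +1, but an electron's spin must be ±1/2.
(b) has ℓ = 3 ≥ n = 3, violating 0 ≤ ℓ ≤ n−1.
The remaining sets (c), (d), (e) satisfy all four rules.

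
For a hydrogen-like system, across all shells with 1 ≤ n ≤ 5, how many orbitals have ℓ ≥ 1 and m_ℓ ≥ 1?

20

Count contributing orbitals for each principal shell:
n=2 → 1; n=3 → 3; n=4 → 6; n=5 → 10.
Total orbitals: 1 + 3 + 6 + 10 = 20.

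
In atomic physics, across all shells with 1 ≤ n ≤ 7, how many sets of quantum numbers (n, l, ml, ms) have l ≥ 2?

230

Per-shell orbital counts meeting the constraint:
n=3 → 5; n=4 → 12; n=5 → 21; n=6 → 32; n=7 → 45.
Orbitals: 5 + 12 + 21 + 32 + 45 = 115. Including both spin states (ms = ±1/2) gives 2 × 115 = 230 states.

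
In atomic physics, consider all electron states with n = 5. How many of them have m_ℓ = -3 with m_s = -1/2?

Orbitals with m_ℓ = -3, by ℓ: ℓ=3 → 1; ℓ=4 → 1.
Orbitals: 1 + 1 = 2. With m_s fixed to a single value there is one state per orbital, giving 2 states.

2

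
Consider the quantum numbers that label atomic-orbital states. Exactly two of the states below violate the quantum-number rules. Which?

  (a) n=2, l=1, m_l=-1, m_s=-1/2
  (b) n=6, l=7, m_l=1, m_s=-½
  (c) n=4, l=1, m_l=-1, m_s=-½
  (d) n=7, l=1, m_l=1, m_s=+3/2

(b) and (d)

(b) has l = 7 ≥ n = 6, violating 0 ≤ l ≤ n−1.
(d) has m_s = +3/2, but an electron's spin must be ±1/2.
The remaining sets (a), (c) satisfy all four rules.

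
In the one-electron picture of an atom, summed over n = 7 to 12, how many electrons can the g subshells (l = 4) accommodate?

A g subshell (l = 4) exists for every n ≥ 5, so shells n = 7, 8, 9, 10, 11, 12 each contribute one — 6 subshells.
Since each g subshell holds 2(2·4+1) = 18 electrons, the total is 6 × 18 = 108.

108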